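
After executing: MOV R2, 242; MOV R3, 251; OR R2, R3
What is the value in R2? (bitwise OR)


Register state trace:
  MOV R2, 242  → R2 = 242 (0b11110010)
  MOV R3, 251  → R3 = 251 (0b11111011)
  OR R2, R3   → R2 = 242 OR 251 = 251 (0b11111011)
Final: R2 = 251

251


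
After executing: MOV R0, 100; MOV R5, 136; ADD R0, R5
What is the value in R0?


Register state trace:
  MOV R0, 100  → R0 = 100
  MOV R5, 136  → R5 = 136
  ADD R0, R5  → R0 = 100 + 136 = 236
Final: R0 = 236

236


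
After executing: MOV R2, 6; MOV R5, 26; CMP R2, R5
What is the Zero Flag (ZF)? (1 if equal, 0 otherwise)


Register state trace:
  MOV R2, 6  → R2 = 6
  MOV R5, 26  → R5 = 26
  CMP R2, R5  → computes 6 - 26 = -20
  Result is nonzero, so values are not equal
ZF = 0

0


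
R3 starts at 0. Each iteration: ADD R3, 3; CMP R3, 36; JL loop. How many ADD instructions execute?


Loop trace (R3 starts at 0, target 36, step 3):
  ADD #1: R3 = 0 + 3 = 3  → 3 < 36, loop
  ADD #2: R3 = 3 + 3 = 6  → 6 < 36, loop
  ADD #3: R3 = 6 + 3 = 9  → 9 < 36, loop
  ADD #4: R3 = 9 + 3 = 12  → 12 < 36, loop
  ADD #5: R3 = 12 + 3 = 15  → 15 < 36, loop
  ADD #6: R3 = 15 + 3 = 18  → 18 < 36, loop
  ADD #7: R3 = 18 + 3 = 21  → 21 < 36, loop
  ADD #8: R3 = 21 + 3 = 24  → 24 < 36, loop
  ADD #9: R3 = 24 + 3 = 27  → 27 < 36, loop
  ADD #10: R3 = 27 + 3 = 30  → 30 < 36, loop
  ADD #11: R3 = 30 + 3 = 33  → 33 < 36, loop
  ADD #12: R3 = 33 + 3 = 36  → 36 >= 36, exit
Total ADD instructions: 12

12


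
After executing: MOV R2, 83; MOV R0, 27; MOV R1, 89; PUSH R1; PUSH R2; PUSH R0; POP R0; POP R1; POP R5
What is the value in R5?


Stack trace (top is rightmost):
  MOV R2, 83  → R2 = 83
  MOV R0, 27  → R0 = 27
  MOV R1, 89  → R1 = 89
  PUSH R1  → stack: [89]
  PUSH R2  → stack: [89, 83]
  PUSH R0  → stack: [89, 83, 27]
  POP R0  → R0 = 27, stack: [89, 83]
  POP R1  → R1 = 83, stack: [89]
  POP R5  → R5 = 89, stack: []
Final: R5 = 89

89


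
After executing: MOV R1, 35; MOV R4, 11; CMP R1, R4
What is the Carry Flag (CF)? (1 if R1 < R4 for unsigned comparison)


Register state trace:
  MOV R1, 35  → R1 = 35
  MOV R4, 11  → R4 = 11
  CMP R1, R4  → unsigned 35 - 11: no borrow
  35 >= 11, so CF = 0
CF = 0

0


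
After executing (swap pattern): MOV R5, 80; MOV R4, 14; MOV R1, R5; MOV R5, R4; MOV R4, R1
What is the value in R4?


Register state trace (swap pattern):
  MOV R5, 80  → R5 = 80
  MOV R4, 14  → R4 = 14
  MOV R1, R5  → R1 = 80  (save R5)
  MOV R5, R4  → R5 = 14  (R5 gets R4's value)
  MOV R4, R1  → R4 = 80  (R4 gets saved value)
Final: R4 = 80

80


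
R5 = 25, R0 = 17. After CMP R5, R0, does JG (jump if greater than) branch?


Trace:
  R5 = 25, R0 = 17
  CMP R5, R0  → compares 25 vs 17
  JG checks: is 25 greater than 17?
  25 > 17, so condition is true
Branch taken: Yes

Yes


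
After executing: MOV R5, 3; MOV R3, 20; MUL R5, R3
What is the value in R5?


Register state trace:
  MOV R5, 3  → R5 = 3
  MOV R3, 20  → R3 = 20
  MUL R5, R3  → R5 = 3 * 20 = 60
Final: R5 = 60

60


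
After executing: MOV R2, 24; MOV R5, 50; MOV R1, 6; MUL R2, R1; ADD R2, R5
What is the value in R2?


Register state trace:
  MOV R2, 24  → R2 = 24
  MOV R5, 50  → R5 = 50
  MOV R1, 6  → R1 = 6
  MUL R2, R1  → R2 = 24 * 6 = 144
  ADD R2, R5  → R2 = 144 + 50 = 194
Final: R2 = 194

194


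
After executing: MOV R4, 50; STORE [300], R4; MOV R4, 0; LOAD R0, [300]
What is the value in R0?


Register and memory trace:
  MOV R4, 50  → R4 = 50
  STORE [300], R4  → mem[300] = 50
  MOV R4, 0  → R4 = 0
  LOAD R0, [300]  → R0 = mem[300] = 50
Final: R0 = 50

50


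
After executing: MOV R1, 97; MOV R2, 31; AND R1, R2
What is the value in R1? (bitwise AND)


Register state trace:
  MOV R1, 97  → R1 = 97 (0b01100001)
  MOV R2, 31  → R2 = 31 (0b00011111)
  AND R1, R2  → R1 = 97 AND 31 = 1 (0b00000001)
Final: R1 = 1

1


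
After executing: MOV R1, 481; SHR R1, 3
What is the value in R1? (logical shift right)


Register state trace:
  MOV R1, 481  → R1 = 481
  SHR R1, 3  → R1 = 481 >> 3 = 481 // 2^3 = 60
Final: R1 = 60

60


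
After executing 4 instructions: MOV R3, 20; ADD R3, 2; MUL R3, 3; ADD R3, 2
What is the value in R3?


Register state trace:
  MOV R3, 20  → R3 = 20
  ADD R3, 2  → R3 = 20 + 2 = 22
  MUL R3, 3  → R3 = 22 * 3 = 66
  ADD R3, 2  → R3 = 66 + 2 = 68
Final: R3 = 68

68


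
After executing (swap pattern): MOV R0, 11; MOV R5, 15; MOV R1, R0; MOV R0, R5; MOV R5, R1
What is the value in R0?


Register state trace (swap pattern):
  MOV R0, 11  → R0 = 11
  MOV R5, 15  → R5 = 15
  MOV R1, R0  → R1 = 11  (save R0)
  MOV R0, R5  → R0 = 15  (R0 gets R5's value)
  MOV R5, R1  → R5 = 11  (R5 gets saved value)
Final: R0 = 15

15


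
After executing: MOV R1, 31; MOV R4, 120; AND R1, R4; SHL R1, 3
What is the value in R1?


Register state trace:
  MOV R1, 31  → R1 = 31 (0b00011111)
  MOV R4, 120  → R4 = 120 (0b01111000)
  AND R1, R4  → R1 = 31 AND 120 = 24 (0b00011000)
  SHL R1, 3  → R1 = 24 << 3 = 192
Final: R1 = 192

192


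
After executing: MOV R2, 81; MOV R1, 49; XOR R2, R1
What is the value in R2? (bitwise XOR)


Register state trace:
  MOV R2, 81  → R2 = 81 (0b01010001)
  MOV R1, 49  → R1 = 49 (0b00110001)
  XOR R2, R1  → R2 = 81 XOR 49 = 96 (0b01100000)
Final: R2 = 96

96


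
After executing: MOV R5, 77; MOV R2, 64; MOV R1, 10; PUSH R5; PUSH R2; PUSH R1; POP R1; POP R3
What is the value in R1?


Stack trace (top is rightmost):
  MOV R5, 77  → R5 = 77
  MOV R2, 64  → R2 = 64
  MOV R1, 10  → R1 = 10
  PUSH R5  → stack: [77]
  PUSH R2  → stack: [77, 64]
  PUSH R1  → stack: [77, 64, 10]
  POP R1  → R1 = 10, stack: [77, 64]
  POP R3  → R3 = 64, stack: [77]
Final: R1 = 10

10


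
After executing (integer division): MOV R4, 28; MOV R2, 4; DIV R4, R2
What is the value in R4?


Register state trace:
  MOV R4, 28  → R4 = 28
  MOV R2, 4  → R2 = 4
  DIV R4, R2  → R4 = 28 // 4 = 7
Final: R4 = 7

7


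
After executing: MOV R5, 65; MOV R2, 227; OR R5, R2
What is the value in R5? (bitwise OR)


Register state trace:
  MOV R5, 65  → R5 = 65 (0b01000001)
  MOV R2, 227  → R2 = 227 (0b11100011)
  OR R5, R2   → R5 = 65 OR 227 = 227 (0b11100011)
Final: R5 = 227

227


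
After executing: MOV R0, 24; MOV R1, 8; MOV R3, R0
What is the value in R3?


Register state trace:
  MOV R0, 24  → R0 = 24
  MOV R1, 8  → R1 = 8
  MOV R3, R0  → R3 = 24
Final: R3 = 24

24


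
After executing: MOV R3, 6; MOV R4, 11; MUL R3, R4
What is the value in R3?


Register state trace:
  MOV R3, 6  → R3 = 6
  MOV R4, 11  → R4 = 11
  MUL R3, R4  → R3 = 6 * 11 = 66
Final: R3 = 66

66


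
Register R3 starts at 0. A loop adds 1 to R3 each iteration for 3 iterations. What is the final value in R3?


Starting value: R3 = 0
  Iter 1: R3 = 0 + 1 = 1
  Iter 2: R3 = 1 + 1 = 2
  Iter 3: R3 = 2 + 1 = 3
Final: R3 = 3

3


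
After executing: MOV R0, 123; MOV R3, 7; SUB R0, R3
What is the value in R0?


Register state trace:
  MOV R0, 123  → R0 = 123
  MOV R3, 7  → R3 = 7
  SUB R0, R3  → R0 = 123 - 7 = 116
Final: R0 = 116

116


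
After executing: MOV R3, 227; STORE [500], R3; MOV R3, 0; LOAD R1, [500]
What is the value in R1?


Register and memory trace:
  MOV R3, 227  → R3 = 227
  STORE [500], R3  → mem[500] = 227
  MOV R3, 0  → R3 = 0
  LOAD R1, [500]  → R1 = mem[500] = 227
Final: R1 = 227

227


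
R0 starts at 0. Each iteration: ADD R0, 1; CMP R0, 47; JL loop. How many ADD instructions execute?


Loop trace (R0 starts at 0, target 47, step 1):
  ADD #1: R0 = 0 + 1 = 1  → 1 < 47, loop
  ADD #2: R0 = 1 + 1 = 2  → 2 < 47, loop
  ADD #3: R0 = 2 + 1 = 3  → 3 < 47, loop
  ADD #4: R0 = 3 + 1 = 4  → 4 < 47, loop
  ADD #5: R0 = 4 + 1 = 5  → 5 < 47, loop
  ADD #6: R0 = 5 + 1 = 6  → 6 < 47, loop
  ADD #7: R0 = 6 + 1 = 7  → 7 < 47, loop
  ADD #8: R0 = 7 + 1 = 8  → 8 < 47, loop
  ADD #9: R0 = 8 + 1 = 9  → 9 < 47, loop
  ADD #10: R0 = 9 + 1 = 10  → 10 < 47, loop
  ADD #11: R0 = 10 + 1 = 11  → 11 < 47, loop
  ADD #12: R0 = 11 + 1 = 12  → 12 < 47, loop
  ADD #13: R0 = 12 + 1 = 13  → 13 < 47, loop
  ADD #14: R0 = 13 + 1 = 14  → 14 < 47, loop
  ADD #15: R0 = 14 + 1 = 15  → 15 < 47, loop
  ADD #16: R0 = 15 + 1 = 16  → 16 < 47, loop
  ADD #17: R0 = 16 + 1 = 17  → 17 < 47, loop
  ADD #18: R0 = 17 + 1 = 18  → 18 < 47, loop
  ADD #19: R0 = 18 + 1 = 19  → 19 < 47, loop
  ADD #20: R0 = 19 + 1 = 20  → 20 < 47, loop
  ADD #21: R0 = 20 + 1 = 21  → 21 < 47, loop
  ADD #22: R0 = 21 + 1 = 22  → 22 < 47, loop
  ADD #23: R0 = 22 + 1 = 23  → 23 < 47, loop
  ADD #24: R0 = 23 + 1 = 24  → 24 < 47, loop
  ADD #25: R0 = 24 + 1 = 25  → 25 < 47, loop
  ADD #26: R0 = 25 + 1 = 26  → 26 < 47, loop
  ADD #27: R0 = 26 + 1 = 27  → 27 < 47, loop
  ADD #28: R0 = 27 + 1 = 28  → 28 < 47, loop
  ADD #29: R0 = 28 + 1 = 29  → 29 < 47, loop
  ADD #30: R0 = 29 + 1 = 30  → 30 < 47, loop
  ADD #31: R0 = 30 + 1 = 31  → 31 < 47, loop
  ADD #32: R0 = 31 + 1 = 32  → 32 < 47, loop
  ADD #33: R0 = 32 + 1 = 33  → 33 < 47, loop
  ADD #34: R0 = 33 + 1 = 34  → 34 < 47, loop
  ADD #35: R0 = 34 + 1 = 35  → 35 < 47, loop
  ADD #36: R0 = 35 + 1 = 36  → 36 < 47, loop
  ADD #37: R0 = 36 + 1 = 37  → 37 < 47, loop
  ADD #38: R0 = 37 + 1 = 38  → 38 < 47, loop
  ADD #39: R0 = 38 + 1 = 39  → 39 < 47, loop
  ADD #40: R0 = 39 + 1 = 40  → 40 < 47, loop
  ADD #41: R0 = 40 + 1 = 41  → 41 < 47, loop
  ADD #42: R0 = 41 + 1 = 42  → 42 < 47, loop
  ADD #43: R0 = 42 + 1 = 43  → 43 < 47, loop
  ADD #44: R0 = 43 + 1 = 44  → 44 < 47, loop
  ADD #45: R0 = 44 + 1 = 45  → 45 < 47, loop
  ADD #46: R0 = 45 + 1 = 46  → 46 < 47, loop
  ADD #47: R0 = 46 + 1 = 47  → 47 >= 47, exit
Total ADD instructions: 47

47


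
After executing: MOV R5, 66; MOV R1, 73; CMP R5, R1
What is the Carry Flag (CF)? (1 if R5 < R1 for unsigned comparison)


Register state trace:
  MOV R5, 66  → R5 = 66
  MOV R1, 73  → R1 = 73
  CMP R5, R1  → unsigned 66 - 73: borrow occurs
  66 < 73, so CF = 1
CF = 1

1


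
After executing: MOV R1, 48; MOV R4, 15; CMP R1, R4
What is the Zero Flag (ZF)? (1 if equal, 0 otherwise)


Register state trace:
  MOV R1, 48  → R1 = 48
  MOV R4, 15  → R4 = 15
  CMP R1, R4  → computes 48 - 15 = 33
  Result is nonzero, so values are not equal
ZF = 0

0


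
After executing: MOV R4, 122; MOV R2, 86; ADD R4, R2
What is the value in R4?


Register state trace:
  MOV R4, 122  → R4 = 122
  MOV R2, 86  → R2 = 86
  ADD R4, R2  → R4 = 122 + 86 = 208
Final: R4 = 208

208


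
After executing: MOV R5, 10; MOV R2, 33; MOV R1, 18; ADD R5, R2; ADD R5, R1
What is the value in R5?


Register state trace:
  MOV R5, 10  → R5 = 10
  MOV R2, 33  → R2 = 33
  MOV R1, 18  → R1 = 18
  ADD R5, R2  → R5 = 10 + 33 = 43
  ADD R5, R1  → R5 = 43 + 18 = 61
Final: R5 = 61

61


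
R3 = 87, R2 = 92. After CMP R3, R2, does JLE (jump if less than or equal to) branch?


Trace:
  R3 = 87, R2 = 92
  CMP R3, R2  → compares 87 vs 92
  JLE checks: is 87 less than or equal to 92?
  87 < 92, so condition is true
Branch taken: Yes

Yes


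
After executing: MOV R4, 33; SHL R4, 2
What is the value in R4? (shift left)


Register state trace:
  MOV R4, 33  → R4 = 33
  SHL R4, 2  → R4 = 33 << 2 = 33 * 2^2 = 132
Final: R4 = 132

132


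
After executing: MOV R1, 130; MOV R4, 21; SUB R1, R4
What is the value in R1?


Register state trace:
  MOV R1, 130  → R1 = 130
  MOV R4, 21  → R4 = 21
  SUB R1, R4  → R1 = 130 - 21 = 109
Final: R1 = 109

109


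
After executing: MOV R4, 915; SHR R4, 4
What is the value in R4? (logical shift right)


Register state trace:
  MOV R4, 915  → R4 = 915
  SHR R4, 4  → R4 = 915 >> 4 = 915 // 2^4 = 57
Final: R4 = 57

57


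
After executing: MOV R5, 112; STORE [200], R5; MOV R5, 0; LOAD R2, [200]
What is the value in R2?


Register and memory trace:
  MOV R5, 112  → R5 = 112
  STORE [200], R5  → mem[200] = 112
  MOV R5, 0  → R5 = 0
  LOAD R2, [200]  → R2 = mem[200] = 112
Final: R2 = 112

112


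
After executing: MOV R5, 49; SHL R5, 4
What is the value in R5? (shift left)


Register state trace:
  MOV R5, 49  → R5 = 49
  SHL R5, 4  → R5 = 49 << 4 = 49 * 2^4 = 784
Final: R5 = 784

784


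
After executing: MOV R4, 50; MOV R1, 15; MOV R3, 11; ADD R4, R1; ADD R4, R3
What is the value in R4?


Register state trace:
  MOV R4, 50  → R4 = 50
  MOV R1, 15  → R1 = 15
  MOV R3, 11  → R3 = 11
  ADD R4, R1  → R4 = 50 + 15 = 65
  ADD R4, R3  → R4 = 65 + 11 = 76
Final: R4 = 76

76


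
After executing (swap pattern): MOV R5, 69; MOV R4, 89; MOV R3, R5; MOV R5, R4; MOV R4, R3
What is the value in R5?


Register state trace (swap pattern):
  MOV R5, 69  → R5 = 69
  MOV R4, 89  → R4 = 89
  MOV R3, R5  → R3 = 69  (save R5)
  MOV R5, R4  → R5 = 89  (R5 gets R4's value)
  MOV R4, R3  → R4 = 69  (R4 gets saved value)
Final: R5 = 89

89


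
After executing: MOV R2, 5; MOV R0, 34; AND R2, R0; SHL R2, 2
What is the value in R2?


Register state trace:
  MOV R2, 5  → R2 = 5 (0b00000101)
  MOV R0, 34  → R0 = 34 (0b00100010)
  AND R2, R0  → R2 = 5 AND 34 = 0 (0b00000000)
  SHL R2, 2  → R2 = 0 << 2 = 0
Final: R2 = 0

0


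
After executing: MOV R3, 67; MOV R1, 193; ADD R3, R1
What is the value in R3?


Register state trace:
  MOV R3, 67  → R3 = 67
  MOV R1, 193  → R1 = 193
  ADD R3, R1  → R3 = 67 + 193 = 260
Final: R3 = 260

260


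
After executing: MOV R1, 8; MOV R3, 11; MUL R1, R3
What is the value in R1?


Register state trace:
  MOV R1, 8  → R1 = 8
  MOV R3, 11  → R3 = 11
  MUL R1, R3  → R1 = 8 * 11 = 88
Final: R1 = 88

88


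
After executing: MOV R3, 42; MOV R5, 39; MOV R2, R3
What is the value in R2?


Register state trace:
  MOV R3, 42  → R3 = 42
  MOV R5, 39  → R5 = 39
  MOV R2, R3  → R2 = 42
Final: R2 = 42

42


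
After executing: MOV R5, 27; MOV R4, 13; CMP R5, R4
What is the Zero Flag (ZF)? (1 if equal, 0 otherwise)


Register state trace:
  MOV R5, 27  → R5 = 27
  MOV R4, 13  → R4 = 13
  CMP R5, R4  → computes 27 - 13 = 14
  Result is nonzero, so values are not equal
ZF = 0

0


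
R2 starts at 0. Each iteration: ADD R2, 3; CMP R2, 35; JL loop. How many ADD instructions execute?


Loop trace (R2 starts at 0, target 35, step 3):
  ADD #1: R2 = 0 + 3 = 3  → 3 < 35, loop
  ADD #2: R2 = 3 + 3 = 6  → 6 < 35, loop
  ADD #3: R2 = 6 + 3 = 9  → 9 < 35, loop
  ADD #4: R2 = 9 + 3 = 12  → 12 < 35, loop
  ADD #5: R2 = 12 + 3 = 15  → 15 < 35, loop
  ADD #6: R2 = 15 + 3 = 18  → 18 < 35, loop
  ADD #7: R2 = 18 + 3 = 21  → 21 < 35, loop
  ADD #8: R2 = 21 + 3 = 24  → 24 < 35, loop
  ADD #9: R2 = 24 + 3 = 27  → 27 < 35, loop
  ADD #10: R2 = 27 + 3 = 30  → 30 < 35, loop
  ADD #11: R2 = 30 + 3 = 33  → 33 < 35, loop
  ADD #12: R2 = 33 + 3 = 36  → 36 >= 35, exit
Total ADD instructions: 12

12


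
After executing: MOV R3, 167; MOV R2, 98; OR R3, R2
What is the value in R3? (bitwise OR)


Register state trace:
  MOV R3, 167  → R3 = 167 (0b10100111)
  MOV R2, 98  → R2 = 98 (0b01100010)
  OR R3, R2   → R3 = 167 OR 98 = 231 (0b11100111)
Final: R3 = 231

231


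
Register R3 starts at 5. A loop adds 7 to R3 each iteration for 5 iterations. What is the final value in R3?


Starting value: R3 = 5
  Iter 1: R3 = 5 + 7 = 12
  Iter 2: R3 = 12 + 7 = 19
  Iter 3: R3 = 19 + 7 = 26
  Iter 4: R3 = 26 + 7 = 33
  Iter 5: R3 = 33 + 7 = 40
Final: R3 = 40

40


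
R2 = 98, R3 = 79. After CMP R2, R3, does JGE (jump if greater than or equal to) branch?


Trace:
  R2 = 98, R3 = 79
  CMP R2, R3  → compares 98 vs 79
  JGE checks: is 98 greater than or equal to 79?
  98 > 79, so condition is true
Branch taken: Yes

Yes


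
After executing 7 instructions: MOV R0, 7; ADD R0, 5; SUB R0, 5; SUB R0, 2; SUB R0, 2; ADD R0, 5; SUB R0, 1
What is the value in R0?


Register state trace:
  MOV R0, 7  → R0 = 7
  ADD R0, 5  → R0 = 7 + 5 = 12
  SUB R0, 5  → R0 = 12 - 5 = 7
  SUB R0, 2  → R0 = 7 - 2 = 5
  SUB R0, 2  → R0 = 5 - 2 = 3
  ADD R0, 5  → R0 = 3 + 5 = 8
  SUB R0, 1  → R0 = 8 - 1 = 7
Final: R0 = 7

7


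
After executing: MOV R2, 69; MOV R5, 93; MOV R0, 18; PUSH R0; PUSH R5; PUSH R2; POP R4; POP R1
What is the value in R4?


Stack trace (top is rightmost):
  MOV R2, 69  → R2 = 69
  MOV R5, 93  → R5 = 93
  MOV R0, 18  → R0 = 18
  PUSH R0  → stack: [18]
  PUSH R5  → stack: [18, 93]
  PUSH R2  → stack: [18, 93, 69]
  POP R4  → R4 = 69, stack: [18, 93]
  POP R1  → R1 = 93, stack: [18]
Final: R4 = 69

69


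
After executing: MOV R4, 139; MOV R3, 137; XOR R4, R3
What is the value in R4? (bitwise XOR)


Register state trace:
  MOV R4, 139  → R4 = 139 (0b10001011)
  MOV R3, 137  → R3 = 137 (0b10001001)
  XOR R4, R3  → R4 = 139 XOR 137 = 2 (0b00000010)
Final: R4 = 2

2


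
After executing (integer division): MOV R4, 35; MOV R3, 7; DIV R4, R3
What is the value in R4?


Register state trace:
  MOV R4, 35  → R4 = 35
  MOV R3, 7  → R3 = 7
  DIV R4, R3  → R4 = 35 // 7 = 5
Final: R4 = 5

5


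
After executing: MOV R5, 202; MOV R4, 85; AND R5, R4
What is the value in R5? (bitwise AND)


Register state trace:
  MOV R5, 202  → R5 = 202 (0b11001010)
  MOV R4, 85  → R4 = 85 (0b01010101)
  AND R5, R4  → R5 = 202 AND 85 = 64 (0b01000000)
Final: R5 = 64

64


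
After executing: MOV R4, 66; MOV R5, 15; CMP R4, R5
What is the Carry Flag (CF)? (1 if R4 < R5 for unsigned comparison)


Register state trace:
  MOV R4, 66  → R4 = 66
  MOV R5, 15  → R5 = 15
  CMP R4, R5  → unsigned 66 - 15: no borrow
  66 >= 15, so CF = 0
CF = 0

0


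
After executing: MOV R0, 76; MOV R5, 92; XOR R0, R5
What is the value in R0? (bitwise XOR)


Register state trace:
  MOV R0, 76  → R0 = 76 (0b01001100)
  MOV R5, 92  → R5 = 92 (0b01011100)
  XOR R0, R5  → R0 = 76 XOR 92 = 16 (0b00010000)
Final: R0 = 16

16


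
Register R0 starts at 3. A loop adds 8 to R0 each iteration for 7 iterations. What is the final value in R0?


Starting value: R0 = 3
  Iter 1: R0 = 3 + 8 = 11
  Iter 2: R0 = 11 + 8 = 19
  Iter 3: R0 = 19 + 8 = 27
  Iter 4: R0 = 27 + 8 = 35
  Iter 5: R0 = 35 + 8 = 43
  Iter 6: R0 = 43 + 8 = 51
  Iter 7: R0 = 51 + 8 = 59
Final: R0 = 59

59


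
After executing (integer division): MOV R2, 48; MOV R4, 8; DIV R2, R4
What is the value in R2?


Register state trace:
  MOV R2, 48  → R2 = 48
  MOV R4, 8  → R4 = 8
  DIV R2, R4  → R2 = 48 // 8 = 6
Final: R2 = 6

6


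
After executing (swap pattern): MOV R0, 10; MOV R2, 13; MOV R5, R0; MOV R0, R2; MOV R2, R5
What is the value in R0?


Register state trace (swap pattern):
  MOV R0, 10  → R0 = 10
  MOV R2, 13  → R2 = 13
  MOV R5, R0  → R5 = 10  (save R0)
  MOV R0, R2  → R0 = 13  (R0 gets R2's value)
  MOV R2, R5  → R2 = 10  (R2 gets saved value)
Final: R0 = 13

13


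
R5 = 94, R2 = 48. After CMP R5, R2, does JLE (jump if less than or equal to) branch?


Trace:
  R5 = 94, R2 = 48
  CMP R5, R2  → compares 94 vs 48
  JLE checks: is 94 less than or equal to 48?
  94 > 48, so condition is false
Branch taken: No

No


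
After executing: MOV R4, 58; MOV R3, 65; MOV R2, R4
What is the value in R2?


Register state trace:
  MOV R4, 58  → R4 = 58
  MOV R3, 65  → R3 = 65
  MOV R2, R4  → R2 = 58
Final: R2 = 58

58


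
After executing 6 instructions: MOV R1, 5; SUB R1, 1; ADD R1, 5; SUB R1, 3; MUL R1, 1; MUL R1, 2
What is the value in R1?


Register state trace:
  MOV R1, 5  → R1 = 5
  SUB R1, 1  → R1 = 5 - 1 = 4
  ADD R1, 5  → R1 = 4 + 5 = 9
  SUB R1, 3  → R1 = 9 - 3 = 6
  MUL R1, 1  → R1 = 6 * 1 = 6
  MUL R1, 2  → R1 = 6 * 2 = 12
Final: R1 = 12

12


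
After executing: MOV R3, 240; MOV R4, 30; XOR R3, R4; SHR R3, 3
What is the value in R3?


Register state trace:
  MOV R3, 240  → R3 = 240 (0b11110000)
  MOV R4, 30  → R4 = 30 (0b00011110)
  XOR R3, R4  → R3 = 240 XOR 30 = 238 (0b11101110)
  SHR R3, 3  → R3 = 238 >> 3 = 29
Final: R3 = 29

29


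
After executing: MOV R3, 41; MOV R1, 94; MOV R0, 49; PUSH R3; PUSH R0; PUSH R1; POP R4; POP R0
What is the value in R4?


Stack trace (top is rightmost):
  MOV R3, 41  → R3 = 41
  MOV R1, 94  → R1 = 94
  MOV R0, 49  → R0 = 49
  PUSH R3  → stack: [41]
  PUSH R0  → stack: [41, 49]
  PUSH R1  → stack: [41, 49, 94]
  POP R4  → R4 = 94, stack: [41, 49]
  POP R0  → R0 = 49, stack: [41]
Final: R4 = 94

94


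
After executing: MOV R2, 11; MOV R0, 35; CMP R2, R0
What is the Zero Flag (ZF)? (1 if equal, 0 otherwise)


Register state trace:
  MOV R2, 11  → R2 = 11
  MOV R0, 35  → R0 = 35
  CMP R2, R0  → computes 11 - 35 = -24
  Result is nonzero, so values are not equal
ZF = 0

0


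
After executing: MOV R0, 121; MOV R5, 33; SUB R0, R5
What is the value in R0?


Register state trace:
  MOV R0, 121  → R0 = 121
  MOV R5, 33  → R5 = 33
  SUB R0, R5  → R0 = 121 - 33 = 88
Final: R0 = 88

88


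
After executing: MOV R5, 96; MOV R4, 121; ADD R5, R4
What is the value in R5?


Register state trace:
  MOV R5, 96  → R5 = 96
  MOV R4, 121  → R4 = 121
  ADD R5, R4  → R5 = 96 + 121 = 217
Final: R5 = 217

217


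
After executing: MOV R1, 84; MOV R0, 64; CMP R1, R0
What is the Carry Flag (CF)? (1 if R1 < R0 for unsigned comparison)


Register state trace:
  MOV R1, 84  → R1 = 84
  MOV R0, 64  → R0 = 64
  CMP R1, R0  → unsigned 84 - 64: no borrow
  84 >= 64, so CF = 0
CF = 0

0


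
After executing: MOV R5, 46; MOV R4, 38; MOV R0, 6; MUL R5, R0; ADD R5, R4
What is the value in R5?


Register state trace:
  MOV R5, 46  → R5 = 46
  MOV R4, 38  → R4 = 38
  MOV R0, 6  → R0 = 6
  MUL R5, R0  → R5 = 46 * 6 = 276
  ADD R5, R4  → R5 = 276 + 38 = 314
Final: R5 = 314

314


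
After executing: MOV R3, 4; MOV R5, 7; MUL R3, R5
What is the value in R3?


Register state trace:
  MOV R3, 4  → R3 = 4
  MOV R5, 7  → R5 = 7
  MUL R3, R5  → R3 = 4 * 7 = 28
Final: R3 = 28

28


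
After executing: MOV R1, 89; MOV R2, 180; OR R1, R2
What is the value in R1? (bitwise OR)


Register state trace:
  MOV R1, 89  → R1 = 89 (0b01011001)
  MOV R2, 180  → R2 = 180 (0b10110100)
  OR R1, R2   → R1 = 89 OR 180 = 253 (0b11111101)
Final: R1 = 253

253


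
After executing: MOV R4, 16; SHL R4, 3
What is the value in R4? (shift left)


Register state trace:
  MOV R4, 16  → R4 = 16
  SHL R4, 3  → R4 = 16 << 3 = 16 * 2^3 = 128
Final: R4 = 128

128


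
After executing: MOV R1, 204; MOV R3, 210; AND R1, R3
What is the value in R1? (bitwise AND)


Register state trace:
  MOV R1, 204  → R1 = 204 (0b11001100)
  MOV R3, 210  → R3 = 210 (0b11010010)
  AND R1, R3  → R1 = 204 AND 210 = 192 (0b11000000)
Final: R1 = 192

192


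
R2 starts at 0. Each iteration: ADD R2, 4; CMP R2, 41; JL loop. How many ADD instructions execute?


Loop trace (R2 starts at 0, target 41, step 4):
  ADD #1: R2 = 0 + 4 = 4  → 4 < 41, loop
  ADD #2: R2 = 4 + 4 = 8  → 8 < 41, loop
  ADD #3: R2 = 8 + 4 = 12  → 12 < 41, loop
  ADD #4: R2 = 12 + 4 = 16  → 16 < 41, loop
  ADD #5: R2 = 16 + 4 = 20  → 20 < 41, loop
  ADD #6: R2 = 20 + 4 = 24  → 24 < 41, loop
  ADD #7: R2 = 24 + 4 = 28  → 28 < 41, loop
  ADD #8: R2 = 28 + 4 = 32  → 32 < 41, loop
  ADD #9: R2 = 32 + 4 = 36  → 36 < 41, loop
  ADD #10: R2 = 36 + 4 = 40  → 40 < 41, loop
  ADD #11: R2 = 40 + 4 = 44  → 44 >= 41, exit
Total ADD instructions: 11

11


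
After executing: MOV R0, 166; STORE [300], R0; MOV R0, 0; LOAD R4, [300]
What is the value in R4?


Register and memory trace:
  MOV R0, 166  → R0 = 166
  STORE [300], R0  → mem[300] = 166
  MOV R0, 0  → R0 = 0
  LOAD R4, [300]  → R4 = mem[300] = 166
Final: R4 = 166

166


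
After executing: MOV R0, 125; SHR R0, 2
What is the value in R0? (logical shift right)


Register state trace:
  MOV R0, 125  → R0 = 125
  SHR R0, 2  → R0 = 125 >> 2 = 125 // 2^2 = 31
Final: R0 = 31

31


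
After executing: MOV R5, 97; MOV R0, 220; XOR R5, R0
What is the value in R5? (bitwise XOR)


Register state trace:
  MOV R5, 97  → R5 = 97 (0b01100001)
  MOV R0, 220  → R0 = 220 (0b11011100)
  XOR R5, R0  → R5 = 97 XOR 220 = 189 (0b10111101)
Final: R5 = 189

189


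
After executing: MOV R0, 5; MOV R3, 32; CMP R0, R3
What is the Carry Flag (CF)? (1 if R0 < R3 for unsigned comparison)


Register state trace:
  MOV R0, 5  → R0 = 5
  MOV R3, 32  → R3 = 32
  CMP R0, R3  → unsigned 5 - 32: borrow occurs
  5 < 32, so CF = 1
CF = 1

1


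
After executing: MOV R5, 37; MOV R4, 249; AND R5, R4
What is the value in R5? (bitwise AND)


Register state trace:
  MOV R5, 37  → R5 = 37 (0b00100101)
  MOV R4, 249  → R4 = 249 (0b11111001)
  AND R5, R4  → R5 = 37 AND 249 = 33 (0b00100001)
Final: R5 = 33

33


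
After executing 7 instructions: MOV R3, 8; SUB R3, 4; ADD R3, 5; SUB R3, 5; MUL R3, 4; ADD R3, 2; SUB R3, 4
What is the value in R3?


Register state trace:
  MOV R3, 8  → R3 = 8
  SUB R3, 4  → R3 = 8 - 4 = 4
  ADD R3, 5  → R3 = 4 + 5 = 9
  SUB R3, 5  → R3 = 9 - 5 = 4
  MUL R3, 4  → R3 = 4 * 4 = 16
  ADD R3, 2  → R3 = 16 + 2 = 18
  SUB R3, 4  → R3 = 18 - 4 = 14
Final: R3 = 14

14


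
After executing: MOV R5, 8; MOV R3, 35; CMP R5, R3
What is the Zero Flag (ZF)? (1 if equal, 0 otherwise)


Register state trace:
  MOV R5, 8  → R5 = 8
  MOV R3, 35  → R3 = 35
  CMP R5, R3  → computes 8 - 35 = -27
  Result is nonzero, so values are not equal
ZF = 0

0


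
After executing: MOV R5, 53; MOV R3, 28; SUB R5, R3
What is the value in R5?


Register state trace:
  MOV R5, 53  → R5 = 53
  MOV R3, 28  → R3 = 28
  SUB R5, R3  → R5 = 53 - 28 = 25
Final: R5 = 25

25


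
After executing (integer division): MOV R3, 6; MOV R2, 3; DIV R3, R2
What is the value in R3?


Register state trace:
  MOV R3, 6  → R3 = 6
  MOV R2, 3  → R2 = 3
  DIV R3, R2  → R3 = 6 // 3 = 2
Final: R3 = 2

2


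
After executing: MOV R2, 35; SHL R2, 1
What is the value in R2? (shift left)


Register state trace:
  MOV R2, 35  → R2 = 35
  SHL R2, 1  → R2 = 35 << 1 = 35 * 2^1 = 70
Final: R2 = 70

70


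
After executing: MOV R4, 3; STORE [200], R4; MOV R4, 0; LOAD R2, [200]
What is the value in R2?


Register and memory trace:
  MOV R4, 3  → R4 = 3
  STORE [200], R4  → mem[200] = 3
  MOV R4, 0  → R4 = 0
  LOAD R2, [200]  → R2 = mem[200] = 3
Final: R2 = 3

3


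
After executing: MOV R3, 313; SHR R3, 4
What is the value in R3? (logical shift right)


Register state trace:
  MOV R3, 313  → R3 = 313
  SHR R3, 4  → R3 = 313 >> 4 = 313 // 2^4 = 19
Final: R3 = 19

19


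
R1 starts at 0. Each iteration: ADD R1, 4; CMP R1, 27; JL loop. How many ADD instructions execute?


Loop trace (R1 starts at 0, target 27, step 4):
  ADD #1: R1 = 0 + 4 = 4  → 4 < 27, loop
  ADD #2: R1 = 4 + 4 = 8  → 8 < 27, loop
  ADD #3: R1 = 8 + 4 = 12  → 12 < 27, loop
  ADD #4: R1 = 12 + 4 = 16  → 16 < 27, loop
  ADD #5: R1 = 16 + 4 = 20  → 20 < 27, loop
  ADD #6: R1 = 20 + 4 = 24  → 24 < 27, loop
  ADD #7: R1 = 24 + 4 = 28  → 28 >= 27, exit
Total ADD instructions: 7

7


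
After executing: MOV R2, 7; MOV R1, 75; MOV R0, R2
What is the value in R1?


Register state trace:
  MOV R2, 7  → R2 = 7
  MOV R1, 75  → R1 = 75
  MOV R0, R2  → R0 = 7
Final: R1 = 75

75


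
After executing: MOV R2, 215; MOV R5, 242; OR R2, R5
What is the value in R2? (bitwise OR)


Register state trace:
  MOV R2, 215  → R2 = 215 (0b11010111)
  MOV R5, 242  → R5 = 242 (0b11110010)
  OR R2, R5   → R2 = 215 OR 242 = 247 (0b11110111)
Final: R2 = 247

247


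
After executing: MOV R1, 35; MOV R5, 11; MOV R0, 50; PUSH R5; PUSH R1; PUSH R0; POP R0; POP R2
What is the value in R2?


Stack trace (top is rightmost):
  MOV R1, 35  → R1 = 35
  MOV R5, 11  → R5 = 11
  MOV R0, 50  → R0 = 50
  PUSH R5  → stack: [11]
  PUSH R1  → stack: [11, 35]
  PUSH R0  → stack: [11, 35, 50]
  POP R0  → R0 = 50, stack: [11, 35]
  POP R2  → R2 = 35, stack: [11]
Final: R2 = 35

35


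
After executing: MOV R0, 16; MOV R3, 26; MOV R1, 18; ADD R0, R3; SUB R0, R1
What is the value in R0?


Register state trace:
  MOV R0, 16  → R0 = 16
  MOV R3, 26  → R3 = 26
  MOV R1, 18  → R1 = 18
  ADD R0, R3  → R0 = 16 + 26 = 42
  SUB R0, R1  → R0 = 42 - 18 = 24
Final: R0 = 24

24


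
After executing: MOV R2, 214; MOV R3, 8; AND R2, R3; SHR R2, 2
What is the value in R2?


Register state trace:
  MOV R2, 214  → R2 = 214 (0b11010110)
  MOV R3, 8  → R3 = 8 (0b00001000)
  AND R2, R3  → R2 = 214 AND 8 = 0 (0b00000000)
  SHR R2, 2  → R2 = 0 >> 2 = 0
Final: R2 = 0

0


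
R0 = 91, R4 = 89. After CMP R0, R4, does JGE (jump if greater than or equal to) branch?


Trace:
  R0 = 91, R4 = 89
  CMP R0, R4  → compares 91 vs 89
  JGE checks: is 91 greater than or equal to 89?
  91 > 89, so condition is true
Branch taken: Yes

Yes


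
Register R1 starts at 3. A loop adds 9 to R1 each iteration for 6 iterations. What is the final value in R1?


Starting value: R1 = 3
  Iter 1: R1 = 3 + 9 = 12
  Iter 2: R1 = 12 + 9 = 21
  Iter 3: R1 = 21 + 9 = 30
  Iter 4: R1 = 30 + 9 = 39
  Iter 5: R1 = 39 + 9 = 48
  Iter 6: R1 = 48 + 9 = 57
Final: R1 = 57

57


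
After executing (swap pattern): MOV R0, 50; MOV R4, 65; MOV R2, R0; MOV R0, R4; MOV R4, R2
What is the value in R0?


Register state trace (swap pattern):
  MOV R0, 50  → R0 = 50
  MOV R4, 65  → R4 = 65
  MOV R2, R0  → R2 = 50  (save R0)
  MOV R0, R4  → R0 = 65  (R0 gets R4's value)
  MOV R4, R2  → R4 = 50  (R4 gets saved value)
Final: R0 = 65

65


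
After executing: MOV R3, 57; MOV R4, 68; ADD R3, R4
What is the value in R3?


Register state trace:
  MOV R3, 57  → R3 = 57
  MOV R4, 68  → R4 = 68
  ADD R3, R4  → R3 = 57 + 68 = 125
Final: R3 = 125

125


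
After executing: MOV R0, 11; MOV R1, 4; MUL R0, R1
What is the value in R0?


Register state trace:
  MOV R0, 11  → R0 = 11
  MOV R1, 4  → R1 = 4
  MUL R0, R1  → R0 = 11 * 4 = 44
Final: R0 = 44

44


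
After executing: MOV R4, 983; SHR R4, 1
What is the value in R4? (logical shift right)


Register state trace:
  MOV R4, 983  → R4 = 983
  SHR R4, 1  → R4 = 983 >> 1 = 983 // 2^1 = 491
Final: R4 = 491

491


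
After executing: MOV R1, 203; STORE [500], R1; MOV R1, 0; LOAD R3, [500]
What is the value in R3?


Register and memory trace:
  MOV R1, 203  → R1 = 203
  STORE [500], R1  → mem[500] = 203
  MOV R1, 0  → R1 = 0
  LOAD R3, [500]  → R3 = mem[500] = 203
Final: R3 = 203

203


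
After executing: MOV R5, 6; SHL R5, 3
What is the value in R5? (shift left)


Register state trace:
  MOV R5, 6  → R5 = 6
  SHL R5, 3  → R5 = 6 << 3 = 6 * 2^3 = 48
Final: R5 = 48

48


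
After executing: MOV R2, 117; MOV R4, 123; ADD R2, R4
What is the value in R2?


Register state trace:
  MOV R2, 117  → R2 = 117
  MOV R4, 123  → R4 = 123
  ADD R2, R4  → R2 = 117 + 123 = 240
Final: R2 = 240

240


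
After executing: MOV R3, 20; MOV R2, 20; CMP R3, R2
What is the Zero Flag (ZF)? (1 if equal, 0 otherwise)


Register state trace:
  MOV R3, 20  → R3 = 20
  MOV R2, 20  → R2 = 20
  CMP R3, R2  → computes 20 - 20 = 0
  Result is zero, so values are equal
ZF = 1

1


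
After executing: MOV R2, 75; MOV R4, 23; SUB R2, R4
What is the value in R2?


Register state trace:
  MOV R2, 75  → R2 = 75
  MOV R4, 23  → R4 = 23
  SUB R2, R4  → R2 = 75 - 23 = 52
Final: R2 = 52

52


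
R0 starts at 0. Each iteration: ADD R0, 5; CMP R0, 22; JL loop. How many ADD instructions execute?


Loop trace (R0 starts at 0, target 22, step 5):
  ADD #1: R0 = 0 + 5 = 5  → 5 < 22, loop
  ADD #2: R0 = 5 + 5 = 10  → 10 < 22, loop
  ADD #3: R0 = 10 + 5 = 15  → 15 < 22, loop
  ADD #4: R0 = 15 + 5 = 20  → 20 < 22, loop
  ADD #5: R0 = 20 + 5 = 25  → 25 >= 22, exit
Total ADD instructions: 5

5


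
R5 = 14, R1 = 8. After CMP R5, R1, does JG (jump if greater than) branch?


Trace:
  R5 = 14, R1 = 8
  CMP R5, R1  → compares 14 vs 8
  JG checks: is 14 greater than 8?
  14 > 8, so condition is true
Branch taken: Yes

Yes


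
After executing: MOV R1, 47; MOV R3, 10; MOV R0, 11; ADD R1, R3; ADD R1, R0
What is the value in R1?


Register state trace:
  MOV R1, 47  → R1 = 47
  MOV R3, 10  → R3 = 10
  MOV R0, 11  → R0 = 11
  ADD R1, R3  → R1 = 47 + 10 = 57
  ADD R1, R0  → R1 = 57 + 11 = 68
Final: R1 = 68

68


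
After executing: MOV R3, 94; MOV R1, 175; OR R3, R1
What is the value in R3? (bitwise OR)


Register state trace:
  MOV R3, 94  → R3 = 94 (0b01011110)
  MOV R1, 175  → R1 = 175 (0b10101111)
  OR R3, R1   → R3 = 94 OR 175 = 255 (0b11111111)
Final: R3 = 255

255


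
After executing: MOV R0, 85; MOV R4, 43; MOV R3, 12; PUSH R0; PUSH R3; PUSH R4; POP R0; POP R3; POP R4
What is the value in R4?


Stack trace (top is rightmost):
  MOV R0, 85  → R0 = 85
  MOV R4, 43  → R4 = 43
  MOV R3, 12  → R3 = 12
  PUSH R0  → stack: [85]
  PUSH R3  → stack: [85, 12]
  PUSH R4  → stack: [85, 12, 43]
  POP R0  → R0 = 43, stack: [85, 12]
  POP R3  → R3 = 12, stack: [85]
  POP R4  → R4 = 85, stack: []
Final: R4 = 85

85


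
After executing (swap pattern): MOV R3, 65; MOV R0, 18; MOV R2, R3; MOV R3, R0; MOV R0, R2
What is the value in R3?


Register state trace (swap pattern):
  MOV R3, 65  → R3 = 65
  MOV R0, 18  → R0 = 18
  MOV R2, R3  → R2 = 65  (save R3)
  MOV R3, R0  → R3 = 18  (R3 gets R0's value)
  MOV R0, R2  → R0 = 65  (R0 gets saved value)
Final: R3 = 18

18


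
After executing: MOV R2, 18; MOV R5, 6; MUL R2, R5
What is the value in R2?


Register state trace:
  MOV R2, 18  → R2 = 18
  MOV R5, 6  → R5 = 6
  MUL R2, R5  → R2 = 18 * 6 = 108
Final: R2 = 108

108


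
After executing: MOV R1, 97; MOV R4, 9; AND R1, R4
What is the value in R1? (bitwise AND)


Register state trace:
  MOV R1, 97  → R1 = 97 (0b01100001)
  MOV R4, 9  → R4 = 9 (0b00001001)
  AND R1, R4  → R1 = 97 AND 9 = 1 (0b00000001)
Final: R1 = 1

1


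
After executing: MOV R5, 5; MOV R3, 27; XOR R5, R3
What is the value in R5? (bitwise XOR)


Register state trace:
  MOV R5, 5  → R5 = 5 (0b00000101)
  MOV R3, 27  → R3 = 27 (0b00011011)
  XOR R5, R3  → R5 = 5 XOR 27 = 30 (0b00011110)
Final: R5 = 30

30


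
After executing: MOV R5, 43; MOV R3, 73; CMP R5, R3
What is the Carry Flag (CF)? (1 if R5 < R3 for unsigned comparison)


Register state trace:
  MOV R5, 43  → R5 = 43
  MOV R3, 73  → R3 = 73
  CMP R5, R3  → unsigned 43 - 73: borrow occurs
  43 < 73, so CF = 1
CF = 1

1


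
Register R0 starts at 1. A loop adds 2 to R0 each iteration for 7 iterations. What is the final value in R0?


Starting value: R0 = 1
  Iter 1: R0 = 1 + 2 = 3
  Iter 2: R0 = 3 + 2 = 5
  Iter 3: R0 = 5 + 2 = 7
  Iter 4: R0 = 7 + 2 = 9
  Iter 5: R0 = 9 + 2 = 11
  Iter 6: R0 = 11 + 2 = 13
  Iter 7: R0 = 13 + 2 = 15
Final: R0 = 15

15


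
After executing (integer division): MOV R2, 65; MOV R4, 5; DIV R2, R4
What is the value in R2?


Register state trace:
  MOV R2, 65  → R2 = 65
  MOV R4, 5  → R4 = 5
  DIV R2, R4  → R2 = 65 // 5 = 13
Final: R2 = 13

13


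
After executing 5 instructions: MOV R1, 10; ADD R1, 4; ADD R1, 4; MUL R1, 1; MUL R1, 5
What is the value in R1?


Register state trace:
  MOV R1, 10  → R1 = 10
  ADD R1, 4  → R1 = 10 + 4 = 14
  ADD R1, 4  → R1 = 14 + 4 = 18
  MUL R1, 1  → R1 = 18 * 1 = 18
  MUL R1, 5  → R1 = 18 * 5 = 90
Final: R1 = 90

90


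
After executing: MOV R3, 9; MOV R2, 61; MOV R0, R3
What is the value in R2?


Register state trace:
  MOV R3, 9  → R3 = 9
  MOV R2, 61  → R2 = 61
  MOV R0, R3  → R0 = 9
Final: R2 = 61

61


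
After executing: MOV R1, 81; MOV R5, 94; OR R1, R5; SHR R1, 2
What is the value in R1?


Register state trace:
  MOV R1, 81  → R1 = 81 (0b01010001)
  MOV R5, 94  → R5 = 94 (0b01011110)
  OR R1, R5  → R1 = 81 OR 94 = 95 (0b01011111)
  SHR R1, 2  → R1 = 95 >> 2 = 23
Final: R1 = 23

23


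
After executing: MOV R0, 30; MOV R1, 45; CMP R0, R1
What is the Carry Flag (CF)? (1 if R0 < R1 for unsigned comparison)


Register state trace:
  MOV R0, 30  → R0 = 30
  MOV R1, 45  → R1 = 45
  CMP R0, R1  → unsigned 30 - 45: borrow occurs
  30 < 45, so CF = 1
CF = 1

1


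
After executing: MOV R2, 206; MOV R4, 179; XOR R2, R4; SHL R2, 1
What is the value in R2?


Register state trace:
  MOV R2, 206  → R2 = 206 (0b11001110)
  MOV R4, 179  → R4 = 179 (0b10110011)
  XOR R2, R4  → R2 = 206 XOR 179 = 125 (0b01111101)
  SHL R2, 1  → R2 = 125 << 1 = 250
Final: R2 = 250

250


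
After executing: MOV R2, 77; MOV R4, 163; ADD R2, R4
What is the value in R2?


Register state trace:
  MOV R2, 77  → R2 = 77
  MOV R4, 163  → R4 = 163
  ADD R2, R4  → R2 = 77 + 163 = 240
Final: R2 = 240

240


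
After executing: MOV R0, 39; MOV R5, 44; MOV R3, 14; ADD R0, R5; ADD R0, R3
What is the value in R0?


Register state trace:
  MOV R0, 39  → R0 = 39
  MOV R5, 44  → R5 = 44
  MOV R3, 14  → R3 = 14
  ADD R0, R5  → R0 = 39 + 44 = 83
  ADD R0, R3  → R0 = 83 + 14 = 97
Final: R0 = 97

97


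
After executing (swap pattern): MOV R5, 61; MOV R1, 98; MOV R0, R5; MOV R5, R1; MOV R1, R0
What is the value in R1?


Register state trace (swap pattern):
  MOV R5, 61  → R5 = 61
  MOV R1, 98  → R1 = 98
  MOV R0, R5  → R0 = 61  (save R5)
  MOV R5, R1  → R5 = 98  (R5 gets R1's value)
  MOV R1, R0  → R1 = 61  (R1 gets saved value)
Final: R1 = 61

61


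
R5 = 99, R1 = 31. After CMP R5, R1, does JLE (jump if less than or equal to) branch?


Trace:
  R5 = 99, R1 = 31
  CMP R5, R1  → compares 99 vs 31
  JLE checks: is 99 less than or equal to 31?
  99 > 31, so condition is false
Branch taken: No

No


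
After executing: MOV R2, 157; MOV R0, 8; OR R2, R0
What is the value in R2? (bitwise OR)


Register state trace:
  MOV R2, 157  → R2 = 157 (0b10011101)
  MOV R0, 8  → R0 = 8 (0b00001000)
  OR R2, R0   → R2 = 157 OR 8 = 157 (0b10011101)
Final: R2 = 157

157


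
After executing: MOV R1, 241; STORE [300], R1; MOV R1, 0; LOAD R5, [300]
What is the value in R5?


Register and memory trace:
  MOV R1, 241  → R1 = 241
  STORE [300], R1  → mem[300] = 241
  MOV R1, 0  → R1 = 0
  LOAD R5, [300]  → R5 = mem[300] = 241
Final: R5 = 241

241


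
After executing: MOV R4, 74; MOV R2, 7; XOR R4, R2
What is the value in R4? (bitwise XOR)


Register state trace:
  MOV R4, 74  → R4 = 74 (0b01001010)
  MOV R2, 7  → R2 = 7 (0b00000111)
  XOR R4, R2  → R4 = 74 XOR 7 = 77 (0b01001101)
Final: R4 = 77

77


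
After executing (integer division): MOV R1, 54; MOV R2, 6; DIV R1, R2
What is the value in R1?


Register state trace:
  MOV R1, 54  → R1 = 54
  MOV R2, 6  → R2 = 6
  DIV R1, R2  → R1 = 54 // 6 = 9
Final: R1 = 9

9


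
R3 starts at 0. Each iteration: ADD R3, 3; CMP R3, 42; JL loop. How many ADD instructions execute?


Loop trace (R3 starts at 0, target 42, step 3):
  ADD #1: R3 = 0 + 3 = 3  → 3 < 42, loop
  ADD #2: R3 = 3 + 3 = 6  → 6 < 42, loop
  ADD #3: R3 = 6 + 3 = 9  → 9 < 42, loop
  ADD #4: R3 = 9 + 3 = 12  → 12 < 42, loop
  ADD #5: R3 = 12 + 3 = 15  → 15 < 42, loop
  ADD #6: R3 = 15 + 3 = 18  → 18 < 42, loop
  ADD #7: R3 = 18 + 3 = 21  → 21 < 42, loop
  ADD #8: R3 = 21 + 3 = 24  → 24 < 42, loop
  ADD #9: R3 = 24 + 3 = 27  → 27 < 42, loop
  ADD #10: R3 = 27 + 3 = 30  → 30 < 42, loop
  ADD #11: R3 = 30 + 3 = 33  → 33 < 42, loop
  ADD #12: R3 = 33 + 3 = 36  → 36 < 42, loop
  ADD #13: R3 = 36 + 3 = 39  → 39 < 42, loop
  ADD #14: R3 = 39 + 3 = 42  → 42 >= 42, exit
Total ADD instructions: 14

14


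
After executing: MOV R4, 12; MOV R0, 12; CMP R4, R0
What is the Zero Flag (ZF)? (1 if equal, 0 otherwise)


Register state trace:
  MOV R4, 12  → R4 = 12
  MOV R0, 12  → R0 = 12
  CMP R4, R0  → computes 12 - 12 = 0
  Result is zero, so values are equal
ZF = 1

1
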